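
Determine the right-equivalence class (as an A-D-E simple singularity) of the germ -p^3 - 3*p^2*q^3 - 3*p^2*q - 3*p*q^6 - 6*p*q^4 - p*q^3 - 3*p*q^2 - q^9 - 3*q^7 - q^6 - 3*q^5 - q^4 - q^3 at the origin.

The Hessian of f at 0 has rank 0. Corank 2; j^3 = -(p + q)^3 is a perfect cube, so E-series; the 4-jet and mu = 7 give E_7.

E7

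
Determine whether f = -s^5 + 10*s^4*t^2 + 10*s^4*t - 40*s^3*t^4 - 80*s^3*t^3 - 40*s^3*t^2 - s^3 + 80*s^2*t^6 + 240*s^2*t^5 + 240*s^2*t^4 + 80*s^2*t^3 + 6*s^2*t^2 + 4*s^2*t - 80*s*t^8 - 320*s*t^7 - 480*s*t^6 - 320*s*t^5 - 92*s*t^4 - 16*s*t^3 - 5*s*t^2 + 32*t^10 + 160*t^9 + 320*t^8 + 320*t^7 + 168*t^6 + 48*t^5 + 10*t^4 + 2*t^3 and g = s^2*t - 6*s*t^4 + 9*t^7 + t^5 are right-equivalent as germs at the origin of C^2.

The Hessian of f at 0 has rank 0. Corank 2; j^3 = -(s - 2*t)*(s - t)^2 has shape L^2 M (L != M), so D-series; mu = 6 gives D_6. The Hessian of g at 0 has rank 0. Corank 2; j^3 = s^2*t has shape L^2 M (L != M), so D-series; mu = 6 gives D_6. Both have type D_6, hence right-equivalent.

Yes.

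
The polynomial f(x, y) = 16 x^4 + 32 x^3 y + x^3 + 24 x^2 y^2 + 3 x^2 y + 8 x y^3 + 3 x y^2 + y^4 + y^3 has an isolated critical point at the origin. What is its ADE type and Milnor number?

The Hessian of f at 0 has rank 0. Corank 2; j^3 = (x + y)^3 is a perfect cube, so E-series; the 4-jet and mu = 6 give E_6.

Type E_{6}, Milnor number mu = 6.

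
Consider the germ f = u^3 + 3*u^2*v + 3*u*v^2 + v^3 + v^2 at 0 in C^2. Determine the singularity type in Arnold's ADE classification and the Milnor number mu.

Type A_{2}, Milnor number mu = 2.

The Hessian of f at 0 is [[0, 0], [0, 2]] with rank 1, so corank 1. A Groebner basis of the Jacobian ideal J(f) in C{u,v} is {u^2, v}; counting standard monomials gives mu = 2. Corank 1: A-series; mu = 2 gives A_2.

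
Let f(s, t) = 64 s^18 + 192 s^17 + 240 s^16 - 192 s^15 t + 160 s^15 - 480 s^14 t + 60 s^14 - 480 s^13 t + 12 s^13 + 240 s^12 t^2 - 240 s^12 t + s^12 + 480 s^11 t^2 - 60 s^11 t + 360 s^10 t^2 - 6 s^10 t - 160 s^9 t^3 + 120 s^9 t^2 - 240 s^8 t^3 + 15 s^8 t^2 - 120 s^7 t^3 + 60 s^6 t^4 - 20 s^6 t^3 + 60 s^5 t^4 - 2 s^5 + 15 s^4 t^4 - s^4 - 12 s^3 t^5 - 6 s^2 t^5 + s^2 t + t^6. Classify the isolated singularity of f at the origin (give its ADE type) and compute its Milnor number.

Type D_7, Milnor number mu = 7.

The Hessian of f at 0 has rank 0. Corank 2; j^3 = s^2*t has shape L^2 M (L != M), so D-series; mu = 7 gives D_7.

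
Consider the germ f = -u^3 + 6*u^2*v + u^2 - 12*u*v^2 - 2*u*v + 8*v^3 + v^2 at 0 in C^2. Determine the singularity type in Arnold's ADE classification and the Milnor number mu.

The Hessian of f at 0 has rank 1. Corank 1: A-series; mu = 2 gives A_2.

Type A2, Milnor number mu = 2.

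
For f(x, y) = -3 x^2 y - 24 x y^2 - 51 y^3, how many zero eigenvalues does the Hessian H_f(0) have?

Hessian at 0 has rank 0.

2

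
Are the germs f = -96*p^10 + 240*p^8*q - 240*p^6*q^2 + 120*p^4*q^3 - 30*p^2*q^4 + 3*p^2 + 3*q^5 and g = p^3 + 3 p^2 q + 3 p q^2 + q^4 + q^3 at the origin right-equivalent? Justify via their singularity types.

No.

The Hessian of f at 0 is [[6, 0], [0, 0]] with rank 1, so corank 1. A Groebner basis of the Jacobian ideal J(f) in C{p,q} is {q^4, p}; counting standard monomials gives mu = 4. Corank 1: A-series; mu = 4 gives A_4. The Hessian of g at 0 is [[0, 0], [0, 0]] with rank 0, so corank 2. A Groebner basis of the Jacobian ideal J(g) in C{p,q} is {q^3, p^2 + 2*p*q + q^2}; counting standard monomials gives mu = 6. Corank 2; j^3 = (p + q)^3 is a perfect cube, so E-series; the 4-jet and mu = 6 give E_6. f is A_4 but g is E_6, hence not right-equivalent.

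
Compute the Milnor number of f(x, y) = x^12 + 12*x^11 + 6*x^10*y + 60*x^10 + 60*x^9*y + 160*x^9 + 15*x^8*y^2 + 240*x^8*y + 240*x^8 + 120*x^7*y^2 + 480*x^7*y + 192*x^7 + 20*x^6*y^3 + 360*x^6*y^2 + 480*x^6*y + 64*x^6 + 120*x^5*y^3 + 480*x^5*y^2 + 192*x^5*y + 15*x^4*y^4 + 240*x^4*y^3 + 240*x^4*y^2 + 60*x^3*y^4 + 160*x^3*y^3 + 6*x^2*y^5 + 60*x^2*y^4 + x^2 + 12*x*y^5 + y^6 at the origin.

5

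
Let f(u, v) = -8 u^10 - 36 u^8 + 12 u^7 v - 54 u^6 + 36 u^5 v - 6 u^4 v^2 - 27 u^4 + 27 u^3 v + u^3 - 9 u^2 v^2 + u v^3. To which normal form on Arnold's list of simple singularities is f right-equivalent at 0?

E_7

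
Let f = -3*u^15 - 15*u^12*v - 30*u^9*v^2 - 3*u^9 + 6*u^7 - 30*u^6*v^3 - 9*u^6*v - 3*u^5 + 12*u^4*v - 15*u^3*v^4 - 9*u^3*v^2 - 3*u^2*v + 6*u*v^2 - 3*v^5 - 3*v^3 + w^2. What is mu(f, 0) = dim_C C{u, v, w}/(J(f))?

6

The Hessian of f at 0 has rank 1. Corank 2; j^3 = -3*v*(u - v)^2 has shape L^2 M (L != M), so D-series; mu = 6 gives D_6.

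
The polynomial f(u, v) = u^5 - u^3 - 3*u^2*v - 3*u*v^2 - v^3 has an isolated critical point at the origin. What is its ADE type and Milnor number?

Type E_8, Milnor number mu = 8.

The Hessian of f at 0 has rank 0. Corank 2; j^3 = -(u + v)^3 is a perfect cube, so E-series; the 5-jet and mu = 8 give E_8.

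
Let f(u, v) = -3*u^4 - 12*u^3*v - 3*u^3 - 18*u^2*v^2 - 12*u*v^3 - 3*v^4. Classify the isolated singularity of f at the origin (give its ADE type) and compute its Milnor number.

Type E_6, Milnor number mu = 6.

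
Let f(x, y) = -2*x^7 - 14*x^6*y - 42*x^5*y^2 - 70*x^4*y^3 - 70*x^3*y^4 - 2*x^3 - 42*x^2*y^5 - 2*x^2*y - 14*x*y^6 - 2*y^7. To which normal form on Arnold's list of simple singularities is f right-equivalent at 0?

The Hessian of f at 0 has rank 0. Corank 2; j^3 = -2*x^2*(x + y) has shape L^2 M (L != M), so D-series; mu = 8 gives D_8.

D_8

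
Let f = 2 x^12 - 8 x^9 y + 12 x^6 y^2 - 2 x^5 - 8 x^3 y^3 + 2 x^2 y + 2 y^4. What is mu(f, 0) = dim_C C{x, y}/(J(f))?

The Hessian of f at 0 has rank 0. Corank 2; j^3 = 2*x^2*y has shape L^2 M (L != M), so D-series; mu = 5 gives D_5.

5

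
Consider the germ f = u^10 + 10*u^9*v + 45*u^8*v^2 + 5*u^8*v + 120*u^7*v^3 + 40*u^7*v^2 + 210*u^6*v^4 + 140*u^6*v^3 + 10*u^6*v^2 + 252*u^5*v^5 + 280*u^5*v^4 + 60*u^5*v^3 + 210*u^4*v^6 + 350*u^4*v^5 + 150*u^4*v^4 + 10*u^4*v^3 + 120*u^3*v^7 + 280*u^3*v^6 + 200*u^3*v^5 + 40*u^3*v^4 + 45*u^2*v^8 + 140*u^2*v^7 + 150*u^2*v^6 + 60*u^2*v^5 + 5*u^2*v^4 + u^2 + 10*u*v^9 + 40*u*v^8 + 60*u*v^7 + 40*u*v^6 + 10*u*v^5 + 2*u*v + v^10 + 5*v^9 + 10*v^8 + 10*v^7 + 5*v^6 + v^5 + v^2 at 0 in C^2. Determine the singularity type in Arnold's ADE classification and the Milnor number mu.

The Hessian of f at 0 is [[2, 2], [2, 2]] with rank 1, so corank 1. A Groebner basis of the Jacobian ideal J(f) in C{u,v} is {v^4, u + v}; counting standard monomials gives mu = 4. Corank 1: A-series; mu = 4 gives A_4.

Type A_{4}, Milnor number mu = 4.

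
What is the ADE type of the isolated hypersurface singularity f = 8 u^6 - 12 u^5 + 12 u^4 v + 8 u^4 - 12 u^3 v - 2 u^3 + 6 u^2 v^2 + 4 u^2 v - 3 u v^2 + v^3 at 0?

D_4

The Hessian of f at 0 has rank 0. Corank 2; j^3 = -(u - v)*(2*u^2 - 2*u*v + v^2) splits into three distinct lines over C (the quadratic factor has nonzero discriminant), so D_4.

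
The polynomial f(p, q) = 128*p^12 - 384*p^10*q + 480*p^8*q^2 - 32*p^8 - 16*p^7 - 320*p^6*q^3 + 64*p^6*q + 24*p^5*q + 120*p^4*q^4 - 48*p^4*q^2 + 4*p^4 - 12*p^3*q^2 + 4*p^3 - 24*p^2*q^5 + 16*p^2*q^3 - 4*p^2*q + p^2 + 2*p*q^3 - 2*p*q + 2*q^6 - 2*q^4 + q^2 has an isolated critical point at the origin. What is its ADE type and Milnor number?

Type A_5, Milnor number mu = 5.

The Hessian of f at 0 is [[2, -2], [-2, 2]] with rank 1, so corank 1. A Groebner basis of the Jacobian ideal J(f) in C{p,q} is {p*q^2 + 16*p*q/11 + 3*p/11 - 10*q^2/11 - 3*q/11, 30*p*q/11 + 7*p/11 + q^3 - 16*q^2/11 - 7*q/11, p^2 + 6*p*q/11 + 8*p/11 - q^2/11 - 8*q/11}; counting standard monomials gives mu = 5. Corank 1: A-series; mu = 5 gives A_5.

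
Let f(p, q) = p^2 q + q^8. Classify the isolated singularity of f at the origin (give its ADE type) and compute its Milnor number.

The Hessian of f at 0 is [[0, 0], [0, 0]] with rank 0, so corank 2. A Groebner basis of the Jacobian ideal J(f) in C{p,q} is {p^2/8 + q^7, p^3, p*q}; counting standard monomials gives mu = 9. Corank 2; j^3 = p^2*q has shape L^2 M (L != M), so D-series; mu = 9 gives D_9.

Type D_{9}, Milnor number mu = 9.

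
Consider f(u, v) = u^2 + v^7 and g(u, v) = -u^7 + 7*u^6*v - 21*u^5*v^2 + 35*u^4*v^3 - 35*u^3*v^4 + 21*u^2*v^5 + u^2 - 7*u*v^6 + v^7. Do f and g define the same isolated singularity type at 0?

Yes.

The Hessian of f at 0 has rank 1. Corank 1: A-series; mu = 6 gives A_6. The Hessian of g at 0 has rank 1. Corank 1: A-series; mu = 6 gives A_6. Both have type A_6, hence right-equivalent.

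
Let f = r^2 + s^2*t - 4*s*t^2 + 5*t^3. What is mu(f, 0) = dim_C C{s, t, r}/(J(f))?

4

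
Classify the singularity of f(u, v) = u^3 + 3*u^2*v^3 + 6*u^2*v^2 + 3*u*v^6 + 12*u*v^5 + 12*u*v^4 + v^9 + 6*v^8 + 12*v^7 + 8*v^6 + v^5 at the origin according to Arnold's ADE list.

E_{8}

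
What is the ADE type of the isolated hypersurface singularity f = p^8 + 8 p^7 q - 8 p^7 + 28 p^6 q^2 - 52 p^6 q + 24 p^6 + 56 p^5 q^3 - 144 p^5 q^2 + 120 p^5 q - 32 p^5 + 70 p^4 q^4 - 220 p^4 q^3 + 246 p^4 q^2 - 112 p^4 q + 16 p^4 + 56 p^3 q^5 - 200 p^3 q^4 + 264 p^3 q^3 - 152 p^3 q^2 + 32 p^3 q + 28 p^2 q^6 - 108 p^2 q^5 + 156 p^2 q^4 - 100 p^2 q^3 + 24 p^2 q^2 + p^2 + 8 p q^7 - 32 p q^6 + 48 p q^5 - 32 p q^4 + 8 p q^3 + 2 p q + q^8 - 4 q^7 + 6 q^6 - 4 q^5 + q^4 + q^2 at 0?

The Hessian of f at 0 is [[2, 2], [2, 2]] with rank 1, so corank 1. A Groebner basis of the Jacobian ideal J(f) in C{p,q} is {q^3, p + q}; counting standard monomials gives mu = 3. Corank 1: A-series; mu = 3 gives A_3.

A3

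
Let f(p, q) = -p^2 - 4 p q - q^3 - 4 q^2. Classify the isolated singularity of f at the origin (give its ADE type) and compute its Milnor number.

The Hessian of f at 0 is [[-2, -4], [-4, -8]] with rank 1, so corank 1. A Groebner basis of the Jacobian ideal J(f) in C{p,q} is {q^2, p + 2*q}; counting standard monomials gives mu = 2. Corank 1: A-series; mu = 2 gives A_2.

Type A_{2}, Milnor number mu = 2.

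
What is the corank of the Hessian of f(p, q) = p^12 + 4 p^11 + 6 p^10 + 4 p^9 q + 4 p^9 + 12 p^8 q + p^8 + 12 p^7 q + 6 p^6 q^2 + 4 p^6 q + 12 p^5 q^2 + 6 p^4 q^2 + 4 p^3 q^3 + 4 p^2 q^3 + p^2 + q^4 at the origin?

The Hessian at 0 is [[2, 0], [0, 0]] of rank 1; hence corank 1.

1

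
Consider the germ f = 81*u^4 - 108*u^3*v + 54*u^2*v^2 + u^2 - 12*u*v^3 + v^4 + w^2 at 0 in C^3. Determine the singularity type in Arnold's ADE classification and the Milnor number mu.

The Hessian of f at 0 has rank 2. Corank 1: A-series; mu = 3 gives A_3.

Type A3, Milnor number mu = 3.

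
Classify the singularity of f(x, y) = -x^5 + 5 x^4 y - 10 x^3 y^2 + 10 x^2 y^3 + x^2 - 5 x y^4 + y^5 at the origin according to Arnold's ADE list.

A_{4}

The Hessian of f at 0 has rank 1. Corank 1: A-series; mu = 4 gives A_4.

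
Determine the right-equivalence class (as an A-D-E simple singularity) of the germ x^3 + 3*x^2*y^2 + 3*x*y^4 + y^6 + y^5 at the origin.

E_{8}

The Hessian of f at 0 has rank 0. Corank 2; j^3 = x^3 is a perfect cube, so E-series; the 5-jet and mu = 8 give E_8.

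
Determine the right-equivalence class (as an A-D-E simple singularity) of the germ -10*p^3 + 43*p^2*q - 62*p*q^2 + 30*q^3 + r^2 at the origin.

The Hessian of f at 0 is [[0, 0, 0], [0, 0, 0], [0, 0, 2]] with rank 1, so corank 2. A Groebner basis of the Jacobian ideal J(f) in C{p,q,r} is {q^3, p^2 - 26*q^2/11, p*q - 17*q^2/11, r}; counting standard monomials gives mu = 4. Corank 2; j^3 = -(2*p - 3*q)*(5*p^2 - 14*p*q + 10*q^2) splits into three distinct lines over C (the quadratic factor has nonzero discriminant), so D_4.

D_{4}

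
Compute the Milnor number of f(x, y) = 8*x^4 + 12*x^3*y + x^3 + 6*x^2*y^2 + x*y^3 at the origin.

7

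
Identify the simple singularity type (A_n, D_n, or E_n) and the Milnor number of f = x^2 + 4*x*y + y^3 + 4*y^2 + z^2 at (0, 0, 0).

Type A_2, Milnor number mu = 2.

The Hessian of f at 0 has rank 2. Corank 1: A-series; mu = 2 gives A_2.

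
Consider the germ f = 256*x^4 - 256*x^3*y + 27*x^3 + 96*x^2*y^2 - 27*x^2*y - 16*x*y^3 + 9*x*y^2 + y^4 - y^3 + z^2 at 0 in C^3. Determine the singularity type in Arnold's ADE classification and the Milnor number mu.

The Hessian of f at 0 is [[0, 0, 0], [0, 0, 0], [0, 0, 2]] with rank 1, so corank 2. A Groebner basis of the Jacobian ideal J(f) in C{x,y,z} is {y^4, x*y^2 - 11*y^3/36, x^2 - 2*x*y/3 + y^2/9, z}; counting standard monomials gives mu = 6. Corank 2; j^3 = (3*x - y)^3 is a perfect cube, so E-series; the 4-jet and mu = 6 give E_6.

Type E6, Milnor number mu = 6.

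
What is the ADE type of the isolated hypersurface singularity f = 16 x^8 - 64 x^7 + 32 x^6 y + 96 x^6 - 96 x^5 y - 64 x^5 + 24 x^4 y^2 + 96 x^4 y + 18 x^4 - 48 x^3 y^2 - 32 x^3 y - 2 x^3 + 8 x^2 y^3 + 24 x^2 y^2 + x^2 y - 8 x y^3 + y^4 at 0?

D_5

The Hessian of f at 0 is [[0, 0], [0, 0]] with rank 0, so corank 2. A Groebner basis of the Jacobian ideal J(f) in C{x,y} is {x*y^2, x*y/8 + y^3, x^2 - x*y/2}; counting standard monomials gives mu = 5. Corank 2; j^3 = -x^2*(2*x - y) has shape L^2 M (L != M), so D-series; mu = 5 gives D_5.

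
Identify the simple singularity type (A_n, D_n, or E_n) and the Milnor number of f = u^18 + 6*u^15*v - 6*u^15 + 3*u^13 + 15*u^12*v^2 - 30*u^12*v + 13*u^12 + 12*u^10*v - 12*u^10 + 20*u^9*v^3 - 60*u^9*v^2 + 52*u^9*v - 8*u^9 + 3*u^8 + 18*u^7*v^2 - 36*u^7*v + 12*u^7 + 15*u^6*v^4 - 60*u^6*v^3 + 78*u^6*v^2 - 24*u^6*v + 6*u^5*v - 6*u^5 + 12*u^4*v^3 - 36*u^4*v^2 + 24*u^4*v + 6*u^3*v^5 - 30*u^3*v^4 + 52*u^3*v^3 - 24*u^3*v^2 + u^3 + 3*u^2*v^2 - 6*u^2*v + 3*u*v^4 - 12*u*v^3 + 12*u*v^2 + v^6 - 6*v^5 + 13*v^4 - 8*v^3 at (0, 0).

The Hessian of f at 0 is [[0, 0], [0, 0]] with rank 0, so corank 2. A Groebner basis of the Jacobian ideal J(f) in C{u,v} is {u^3 + 6*u^2 - 24*u*v + 24*v^2, u^2*v + 2*u^2 - 8*u*v + 8*v^2, u^2/2 + u*v^2 - 2*u*v + 2*v^2, v^3}; counting standard monomials gives mu = 6. Corank 2; j^3 = (u - 2*v)^3 is a perfect cube, so E-series; the 4-jet and mu = 6 give E_6.

Type E_{6}, Milnor number mu = 6.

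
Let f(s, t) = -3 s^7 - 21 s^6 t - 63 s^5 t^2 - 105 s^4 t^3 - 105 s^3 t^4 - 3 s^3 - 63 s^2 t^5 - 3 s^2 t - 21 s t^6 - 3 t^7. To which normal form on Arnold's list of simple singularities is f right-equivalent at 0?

D8

The Hessian of f at 0 has rank 0. Corank 2; j^3 = -3*s^2*(s + t) has shape L^2 M (L != M), so D-series; mu = 8 gives D_8.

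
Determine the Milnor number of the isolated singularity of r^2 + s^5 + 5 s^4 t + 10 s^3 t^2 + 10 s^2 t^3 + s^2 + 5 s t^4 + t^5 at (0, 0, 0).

The Hessian of f at 0 is [[2, 0, 0], [0, 0, 0], [0, 0, 2]] with rank 2, so corank 1. A Groebner basis of the Jacobian ideal J(f) in C{s,t,r} is {t^4, s, r}; counting standard monomials gives mu = 4. Corank 1: A-series; mu = 4 gives A_4.

4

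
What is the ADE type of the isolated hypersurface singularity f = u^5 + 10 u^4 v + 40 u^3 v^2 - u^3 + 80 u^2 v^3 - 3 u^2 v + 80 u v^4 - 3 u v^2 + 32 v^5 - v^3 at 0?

E8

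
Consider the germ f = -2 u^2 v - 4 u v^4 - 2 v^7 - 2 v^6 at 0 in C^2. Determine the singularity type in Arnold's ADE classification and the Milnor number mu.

Type D_{7}, Milnor number mu = 7.

The Hessian of f at 0 is [[0, 0], [0, 0]] with rank 0, so corank 2. A Groebner basis of the Jacobian ideal J(f) in C{u,v} is {u*v + v^4, u^3, u^2*v, -u^2/6 + u*v^2}; counting standard monomials gives mu = 7. Corank 2; j^3 = -2*u^2*v has shape L^2 M (L != M), so D-series; mu = 7 gives D_7.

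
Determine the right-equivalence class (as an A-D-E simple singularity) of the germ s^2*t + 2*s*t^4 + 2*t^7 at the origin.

D_8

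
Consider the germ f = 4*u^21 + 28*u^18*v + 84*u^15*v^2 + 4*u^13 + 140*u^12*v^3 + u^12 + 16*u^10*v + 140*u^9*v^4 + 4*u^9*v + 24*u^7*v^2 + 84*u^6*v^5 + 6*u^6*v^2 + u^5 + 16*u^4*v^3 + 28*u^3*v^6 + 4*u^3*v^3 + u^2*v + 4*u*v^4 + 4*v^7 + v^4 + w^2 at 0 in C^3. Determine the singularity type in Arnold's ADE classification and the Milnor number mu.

The Hessian of f at 0 has rank 1. Corank 2; j^3 = u^2*v has shape L^2 M (L != M), so D-series; mu = 5 gives D_5.

Type D_{5}, Milnor number mu = 5.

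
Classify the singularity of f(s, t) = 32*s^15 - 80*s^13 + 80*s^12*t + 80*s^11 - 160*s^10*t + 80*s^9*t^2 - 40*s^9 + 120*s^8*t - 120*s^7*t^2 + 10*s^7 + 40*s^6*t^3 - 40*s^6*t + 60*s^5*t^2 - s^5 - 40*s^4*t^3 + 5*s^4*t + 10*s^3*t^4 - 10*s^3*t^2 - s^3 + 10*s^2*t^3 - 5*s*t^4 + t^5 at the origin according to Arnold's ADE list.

E8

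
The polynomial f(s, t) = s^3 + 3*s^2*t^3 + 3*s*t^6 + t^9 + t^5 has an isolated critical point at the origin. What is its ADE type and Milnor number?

Type E8, Milnor number mu = 8.

The Hessian of f at 0 has rank 0. Corank 2; j^3 = s^3 is a perfect cube, so E-series; the 5-jet and mu = 8 give E_8.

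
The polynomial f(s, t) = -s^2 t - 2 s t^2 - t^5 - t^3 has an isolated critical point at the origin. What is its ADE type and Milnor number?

Type D_6, Milnor number mu = 6.

The Hessian of f at 0 is [[0, 0], [0, 0]] with rank 0, so corank 2. A Groebner basis of the Jacobian ideal J(f) in C{s,t} is {s^2/5 + t^4 - t^2/5, s^3 + t^3, s*t + t^2}; counting standard monomials gives mu = 6. Corank 2; j^3 = -t*(s + t)^2 has shape L^2 M (L != M), so D-series; mu = 6 gives D_6.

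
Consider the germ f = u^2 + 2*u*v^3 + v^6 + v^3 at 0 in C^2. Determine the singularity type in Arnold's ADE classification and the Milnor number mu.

The Hessian of f at 0 has rank 1. Corank 1: A-series; mu = 2 gives A_2.

Type A_{2}, Milnor number mu = 2.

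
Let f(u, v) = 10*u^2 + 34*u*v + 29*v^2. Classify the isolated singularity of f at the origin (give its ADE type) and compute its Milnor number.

Type A_1, Milnor number mu = 1.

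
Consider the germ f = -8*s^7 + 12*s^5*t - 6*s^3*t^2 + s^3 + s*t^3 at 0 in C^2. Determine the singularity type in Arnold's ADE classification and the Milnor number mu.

Type E_{7}, Milnor number mu = 7.

The Hessian of f at 0 is [[0, 0], [0, 0]] with rank 0, so corank 2. A Groebner basis of the Jacobian ideal J(f) in C{s,t} is {s^3, s*t^2, 3*s^2 + t^3}; counting standard monomials gives mu = 7. Corank 2; j^3 = s^3 is a perfect cube, so E-series; the 4-jet and mu = 7 give E_7.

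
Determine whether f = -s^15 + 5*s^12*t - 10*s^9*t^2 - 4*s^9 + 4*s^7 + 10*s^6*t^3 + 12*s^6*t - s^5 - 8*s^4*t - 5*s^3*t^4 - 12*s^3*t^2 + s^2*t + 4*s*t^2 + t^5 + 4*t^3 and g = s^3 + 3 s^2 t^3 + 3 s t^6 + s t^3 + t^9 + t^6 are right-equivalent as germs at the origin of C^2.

No.

The Hessian of f at 0 has rank 0. Corank 2; j^3 = t*(s + 2*t)^2 has shape L^2 M (L != M), so D-series; mu = 6 gives D_6. The Hessian of g at 0 has rank 0. Corank 2; j^3 = s^3 is a perfect cube, so E-series; the 4-jet and mu = 7 give E_7. f is D_6 but g is E_7, hence not right-equivalent.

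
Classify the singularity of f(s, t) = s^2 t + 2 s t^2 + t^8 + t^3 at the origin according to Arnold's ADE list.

D_{9}

The Hessian of f at 0 has rank 0. Corank 2; j^3 = t*(s + t)^2 has shape L^2 M (L != M), so D-series; mu = 9 gives D_9.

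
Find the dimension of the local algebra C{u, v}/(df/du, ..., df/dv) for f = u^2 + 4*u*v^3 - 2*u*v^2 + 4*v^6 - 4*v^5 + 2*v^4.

3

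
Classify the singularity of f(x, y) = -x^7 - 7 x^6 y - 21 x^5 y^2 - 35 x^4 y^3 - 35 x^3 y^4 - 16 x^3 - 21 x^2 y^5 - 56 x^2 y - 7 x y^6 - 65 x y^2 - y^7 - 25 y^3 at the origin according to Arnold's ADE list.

D_8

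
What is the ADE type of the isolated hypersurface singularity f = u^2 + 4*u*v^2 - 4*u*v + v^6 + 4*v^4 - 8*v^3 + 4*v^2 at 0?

The Hessian of f at 0 is [[2, -4], [-4, 8]] with rank 1, so corank 1. A Groebner basis of the Jacobian ideal J(f) in C{u,v} is {u^3 + 6*u^2 - 20*u*v - 8*u + 16*v, u^2*v + 2*u^2 - 6*u*v - 2*u + 4*v, u/2 + v^2 - v}; counting standard monomials gives mu = 5. Corank 1: A-series; mu = 5 gives A_5.

A5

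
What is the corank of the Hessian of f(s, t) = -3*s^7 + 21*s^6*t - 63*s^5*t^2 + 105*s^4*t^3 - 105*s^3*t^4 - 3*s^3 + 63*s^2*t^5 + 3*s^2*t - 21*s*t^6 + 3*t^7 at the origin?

2

Hessian at 0 has rank 0.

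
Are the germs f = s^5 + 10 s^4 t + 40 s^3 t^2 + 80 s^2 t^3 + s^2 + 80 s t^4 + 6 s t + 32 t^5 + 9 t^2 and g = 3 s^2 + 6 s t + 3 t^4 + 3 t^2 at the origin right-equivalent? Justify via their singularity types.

No.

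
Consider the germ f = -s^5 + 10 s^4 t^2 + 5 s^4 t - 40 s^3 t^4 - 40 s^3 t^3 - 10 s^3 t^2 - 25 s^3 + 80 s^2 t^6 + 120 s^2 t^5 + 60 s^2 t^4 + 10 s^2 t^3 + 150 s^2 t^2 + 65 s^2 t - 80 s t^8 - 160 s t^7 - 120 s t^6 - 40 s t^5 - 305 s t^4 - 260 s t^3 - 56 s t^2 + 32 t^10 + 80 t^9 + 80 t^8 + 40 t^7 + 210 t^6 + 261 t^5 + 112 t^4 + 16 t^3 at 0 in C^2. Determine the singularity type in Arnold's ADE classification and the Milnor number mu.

Type D6, Milnor number mu = 6.

The Hessian of f at 0 has rank 0. Corank 2; j^3 = -(s - t)*(5*s - 4*t)^2 has shape L^2 M (L != M), so D-series; mu = 6 gives D_6.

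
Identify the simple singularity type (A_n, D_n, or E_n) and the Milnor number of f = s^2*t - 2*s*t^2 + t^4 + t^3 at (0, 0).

Type D_5, Milnor number mu = 5.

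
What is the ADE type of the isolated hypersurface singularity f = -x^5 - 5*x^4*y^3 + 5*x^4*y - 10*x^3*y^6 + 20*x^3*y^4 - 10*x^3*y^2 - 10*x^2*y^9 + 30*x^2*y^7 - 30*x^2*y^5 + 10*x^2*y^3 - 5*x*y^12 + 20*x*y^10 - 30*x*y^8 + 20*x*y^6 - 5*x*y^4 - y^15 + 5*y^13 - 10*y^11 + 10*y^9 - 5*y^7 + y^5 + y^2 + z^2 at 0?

The Hessian of f at 0 has rank 2. Corank 1: A-series; mu = 4 gives A_4.

A4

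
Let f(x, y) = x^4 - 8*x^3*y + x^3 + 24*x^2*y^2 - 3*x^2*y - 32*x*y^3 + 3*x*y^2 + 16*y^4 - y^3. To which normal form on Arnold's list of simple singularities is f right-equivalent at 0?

E_{6}

The Hessian of f at 0 has rank 0. Corank 2; j^3 = (x - y)^3 is a perfect cube, so E-series; the 4-jet and mu = 6 give E_6.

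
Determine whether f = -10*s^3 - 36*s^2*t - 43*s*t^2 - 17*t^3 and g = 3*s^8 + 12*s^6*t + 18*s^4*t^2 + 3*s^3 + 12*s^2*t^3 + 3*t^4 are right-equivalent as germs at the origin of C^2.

No.

The Hessian of f at 0 has rank 0. Corank 2; j^3 = -(s + t)*(10*s^2 + 26*s*t + 17*t^2) splits into three distinct lines over C (the quadratic factor has nonzero discriminant), so D_4. The Hessian of g at 0 has rank 0. Corank 2; j^3 = 3*s^3 is a perfect cube, so E-series; the 4-jet and mu = 6 give E_6. f is D_4 but g is E_6, hence not right-equivalent.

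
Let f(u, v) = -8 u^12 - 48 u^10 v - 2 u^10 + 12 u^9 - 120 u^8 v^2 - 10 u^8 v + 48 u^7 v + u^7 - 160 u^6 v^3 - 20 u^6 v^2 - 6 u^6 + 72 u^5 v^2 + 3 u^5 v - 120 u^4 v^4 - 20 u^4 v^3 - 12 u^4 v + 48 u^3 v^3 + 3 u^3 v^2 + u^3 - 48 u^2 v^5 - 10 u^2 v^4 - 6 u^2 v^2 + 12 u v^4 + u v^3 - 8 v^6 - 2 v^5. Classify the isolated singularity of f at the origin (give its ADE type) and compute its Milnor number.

The Hessian of f at 0 has rank 0. Corank 2; j^3 = u^3 is a perfect cube, so E-series; the 4-jet and mu = 7 give E_7.

Type E_7, Milnor number mu = 7.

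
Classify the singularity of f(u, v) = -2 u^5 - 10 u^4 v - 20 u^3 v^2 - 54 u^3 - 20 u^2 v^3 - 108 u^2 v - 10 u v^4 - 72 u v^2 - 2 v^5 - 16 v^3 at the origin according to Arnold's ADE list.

The Hessian of f at 0 has rank 0. Corank 2; j^3 = -2*(3*u + 2*v)^3 is a perfect cube, so E-series; the 5-jet and mu = 8 give E_8.

E_8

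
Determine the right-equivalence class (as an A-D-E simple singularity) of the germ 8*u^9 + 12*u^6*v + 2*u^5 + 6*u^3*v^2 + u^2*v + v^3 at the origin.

The Hessian of f at 0 is [[0, 0], [0, 0]] with rank 0, so corank 2. A Groebner basis of the Jacobian ideal J(f) in C{u,v} is {v^3, u^2 + 3*v^2, u*v}; counting standard monomials gives mu = 4. Corank 2; j^3 = v*(u^2 + v^2) splits into three distinct lines over C (the quadratic factor has nonzero discriminant), so D_4.

D4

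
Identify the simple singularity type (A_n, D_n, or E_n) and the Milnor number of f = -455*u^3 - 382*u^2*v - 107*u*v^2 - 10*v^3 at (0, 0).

Type D_4, Milnor number mu = 4.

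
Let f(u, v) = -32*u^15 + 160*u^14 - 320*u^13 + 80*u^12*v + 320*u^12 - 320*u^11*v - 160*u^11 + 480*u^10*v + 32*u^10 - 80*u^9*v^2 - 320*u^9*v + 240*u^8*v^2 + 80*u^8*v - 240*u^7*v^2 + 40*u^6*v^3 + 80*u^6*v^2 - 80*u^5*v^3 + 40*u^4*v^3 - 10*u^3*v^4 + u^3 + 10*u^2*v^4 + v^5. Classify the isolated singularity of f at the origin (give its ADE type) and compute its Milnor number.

Type E_8, Milnor number mu = 8.

The Hessian of f at 0 has rank 0. Corank 2; j^3 = u^3 is a perfect cube, so E-series; the 5-jet and mu = 8 give E_8.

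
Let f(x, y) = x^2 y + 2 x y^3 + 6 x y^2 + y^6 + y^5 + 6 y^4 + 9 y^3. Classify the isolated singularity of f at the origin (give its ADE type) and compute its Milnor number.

The Hessian of f at 0 is [[0, 0], [0, 0]] with rank 0, so corank 2. A Groebner basis of the Jacobian ideal J(f) in C{x,y} is {x^3 - 3*x^2/2 - 57*x*y^2/2 + 99*x*y/2 + 162*y^2, x^2*y + x^2/6 + 37*x*y^2/6 - 17*x*y/2 - 27*y^2, x*y + y^3 + 3*y^2}; counting standard monomials gives mu = 7. Corank 2; j^3 = y*(x + 3*y)^2 has shape L^2 M (L != M), so D-series; mu = 7 gives D_7.

Type D7, Milnor number mu = 7.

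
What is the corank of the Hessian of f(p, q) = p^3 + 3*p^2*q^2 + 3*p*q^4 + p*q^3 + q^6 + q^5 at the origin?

2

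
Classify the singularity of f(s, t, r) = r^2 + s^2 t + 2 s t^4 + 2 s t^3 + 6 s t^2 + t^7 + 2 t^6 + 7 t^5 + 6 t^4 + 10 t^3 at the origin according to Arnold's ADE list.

The Hessian of f at 0 has rank 1. Corank 2; j^3 = t*(s^2 + 6*s*t + 10*t^2) splits into three distinct lines over C (the quadratic factor has nonzero discriminant), so D_4.

D_4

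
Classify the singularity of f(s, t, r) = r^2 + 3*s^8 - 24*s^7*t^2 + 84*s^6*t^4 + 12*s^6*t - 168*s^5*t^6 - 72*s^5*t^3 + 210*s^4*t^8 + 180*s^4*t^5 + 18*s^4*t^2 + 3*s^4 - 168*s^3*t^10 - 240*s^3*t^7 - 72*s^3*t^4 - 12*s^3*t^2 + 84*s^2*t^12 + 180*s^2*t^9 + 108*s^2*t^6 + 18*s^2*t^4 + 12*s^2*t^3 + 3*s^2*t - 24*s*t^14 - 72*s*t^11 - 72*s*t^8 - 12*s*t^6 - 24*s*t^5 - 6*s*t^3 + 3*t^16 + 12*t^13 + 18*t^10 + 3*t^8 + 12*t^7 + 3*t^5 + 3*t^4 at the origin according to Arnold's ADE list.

The Hessian of f at 0 has rank 1. Corank 2; j^3 = 3*s^2*t has shape L^2 M (L != M), so D-series; mu = 5 gives D_5.

D_{5}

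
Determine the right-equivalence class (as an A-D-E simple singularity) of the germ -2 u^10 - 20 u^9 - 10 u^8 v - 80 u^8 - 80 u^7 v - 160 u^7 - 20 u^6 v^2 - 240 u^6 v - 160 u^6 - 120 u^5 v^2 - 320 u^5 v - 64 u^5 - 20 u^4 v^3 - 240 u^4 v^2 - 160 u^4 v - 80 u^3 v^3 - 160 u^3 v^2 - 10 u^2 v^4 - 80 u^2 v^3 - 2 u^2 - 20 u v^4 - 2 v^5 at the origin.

A_4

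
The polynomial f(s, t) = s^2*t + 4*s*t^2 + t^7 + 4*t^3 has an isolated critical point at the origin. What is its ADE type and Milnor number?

Type D8, Milnor number mu = 8.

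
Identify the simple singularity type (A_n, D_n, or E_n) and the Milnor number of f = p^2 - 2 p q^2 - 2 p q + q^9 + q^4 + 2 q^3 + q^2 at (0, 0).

Type A_{8}, Milnor number mu = 8.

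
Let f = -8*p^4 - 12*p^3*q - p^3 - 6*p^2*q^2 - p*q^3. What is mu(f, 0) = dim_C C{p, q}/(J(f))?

7

The Hessian of f at 0 is [[0, 0], [0, 0]] with rank 0, so corank 2. A Groebner basis of the Jacobian ideal J(f) in C{p,q} is {3*p^2/4 + q^4 + q^3/4, p^3, p^2*q - p^2/4 - q^3/12, p^2 + p*q^2 + q^3/3}; counting standard monomials gives mu = 7. Corank 2; j^3 = -p^3 is a perfect cube, so E-series; the 4-jet and mu = 7 give E_7.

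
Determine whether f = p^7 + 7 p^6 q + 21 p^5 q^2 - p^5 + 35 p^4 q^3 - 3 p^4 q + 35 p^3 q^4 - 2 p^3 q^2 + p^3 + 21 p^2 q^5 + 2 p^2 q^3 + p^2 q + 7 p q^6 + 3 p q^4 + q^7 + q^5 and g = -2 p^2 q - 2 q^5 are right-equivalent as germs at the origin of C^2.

Yes.

The Hessian of f at 0 has rank 0. Corank 2; j^3 = p^2*(p + q) has shape L^2 M (L != M), so D-series; mu = 6 gives D_6. The Hessian of g at 0 has rank 0. Corank 2; j^3 = -2*p^2*q has shape L^2 M (L != M), so D-series; mu = 6 gives D_6. Both have type D_6, hence right-equivalent.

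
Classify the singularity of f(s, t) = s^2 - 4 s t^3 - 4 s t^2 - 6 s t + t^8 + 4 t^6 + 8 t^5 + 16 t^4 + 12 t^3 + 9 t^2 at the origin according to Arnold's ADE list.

A7

The Hessian of f at 0 has rank 1. Corank 1: A-series; mu = 7 gives A_7.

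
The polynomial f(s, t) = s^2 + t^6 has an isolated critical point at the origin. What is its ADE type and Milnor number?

Type A_5, Milnor number mu = 5.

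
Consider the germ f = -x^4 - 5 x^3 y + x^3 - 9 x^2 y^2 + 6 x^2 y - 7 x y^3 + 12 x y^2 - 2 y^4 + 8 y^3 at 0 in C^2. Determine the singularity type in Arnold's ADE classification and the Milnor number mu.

The Hessian of f at 0 has rank 0. Corank 2; j^3 = (x + 2*y)^3 is a perfect cube, so E-series; the 4-jet and mu = 7 give E_7.

Type E7, Milnor number mu = 7.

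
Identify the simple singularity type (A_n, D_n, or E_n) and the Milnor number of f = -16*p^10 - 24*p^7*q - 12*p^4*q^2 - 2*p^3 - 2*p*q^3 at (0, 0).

Type E_7, Milnor number mu = 7.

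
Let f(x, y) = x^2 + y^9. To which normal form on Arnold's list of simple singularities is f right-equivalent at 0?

A8

The Hessian of f at 0 has rank 1. Corank 1: A-series; mu = 8 gives A_8.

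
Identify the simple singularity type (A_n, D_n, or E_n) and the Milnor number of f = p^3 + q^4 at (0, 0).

Type E_{6}, Milnor number mu = 6.

The Hessian of f at 0 is [[0, 0], [0, 0]] with rank 0, so corank 2. A Groebner basis of the Jacobian ideal J(f) in C{p,q} is {q^3, p^2}; counting standard monomials gives mu = 6. Corank 2; j^3 = p^3 is a perfect cube, so E-series; the 4-jet and mu = 6 give E_6.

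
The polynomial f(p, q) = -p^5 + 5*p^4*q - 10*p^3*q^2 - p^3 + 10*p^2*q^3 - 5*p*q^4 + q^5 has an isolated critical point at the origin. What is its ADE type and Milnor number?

Type E_8, Milnor number mu = 8.

The Hessian of f at 0 is [[0, 0], [0, 0]] with rank 0, so corank 2. A Groebner basis of the Jacobian ideal J(f) in C{p,q} is {q^5, p*q^3 - q^4/4, p^2}; counting standard monomials gives mu = 8. Corank 2; j^3 = -p^3 is a perfect cube, so E-series; the 5-jet and mu = 8 give E_8.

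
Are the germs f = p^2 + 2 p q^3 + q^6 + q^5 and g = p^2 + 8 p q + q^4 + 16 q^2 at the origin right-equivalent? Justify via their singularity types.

No.

The Hessian of f at 0 has rank 1. Corank 1: A-series; mu = 4 gives A_4. The Hessian of g at 0 has rank 1. Corank 1: A-series; mu = 3 gives A_3. f is A_4 but g is A_3, hence not right-equivalent.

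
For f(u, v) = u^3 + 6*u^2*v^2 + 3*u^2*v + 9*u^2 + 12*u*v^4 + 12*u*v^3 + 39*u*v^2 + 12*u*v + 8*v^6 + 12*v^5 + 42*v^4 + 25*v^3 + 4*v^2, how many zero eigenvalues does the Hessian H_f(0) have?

The Hessian at 0 is [[18, 12], [12, 8]] of rank 1; hence corank 1.

1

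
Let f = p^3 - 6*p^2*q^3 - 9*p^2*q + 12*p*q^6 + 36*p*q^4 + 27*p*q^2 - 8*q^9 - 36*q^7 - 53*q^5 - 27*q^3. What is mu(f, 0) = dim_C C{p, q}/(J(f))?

8

The Hessian of f at 0 has rank 0. Corank 2; j^3 = (p - 3*q)^3 is a perfect cube, so E-series; the 5-jet and mu = 8 give E_8.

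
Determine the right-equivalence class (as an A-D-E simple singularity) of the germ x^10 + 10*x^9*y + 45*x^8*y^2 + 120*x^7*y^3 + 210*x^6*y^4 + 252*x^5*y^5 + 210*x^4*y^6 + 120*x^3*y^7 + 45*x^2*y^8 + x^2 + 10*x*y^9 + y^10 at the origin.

A9

The Hessian of f at 0 is [[2, 0], [0, 0]] with rank 1, so corank 1. A Groebner basis of the Jacobian ideal J(f) in C{x,y} is {y^9, x}; counting standard monomials gives mu = 9. Corank 1: A-series; mu = 9 gives A_9.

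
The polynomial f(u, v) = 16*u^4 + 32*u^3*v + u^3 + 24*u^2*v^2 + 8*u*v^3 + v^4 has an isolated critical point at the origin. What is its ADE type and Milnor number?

The Hessian of f at 0 is [[0, 0], [0, 0]] with rank 0, so corank 2. A Groebner basis of the Jacobian ideal J(f) in C{u,v} is {v^4, u*v^2 + v^3/6, u^2}; counting standard monomials gives mu = 6. Corank 2; j^3 = u^3 is a perfect cube, so E-series; the 4-jet and mu = 6 give E_6.

Type E_6, Milnor number mu = 6.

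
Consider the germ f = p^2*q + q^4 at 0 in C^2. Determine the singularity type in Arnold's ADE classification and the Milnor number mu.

Type D_{5}, Milnor number mu = 5.

The Hessian of f at 0 has rank 0. Corank 2; j^3 = p^2*q has shape L^2 M (L != M), so D-series; mu = 5 gives D_5.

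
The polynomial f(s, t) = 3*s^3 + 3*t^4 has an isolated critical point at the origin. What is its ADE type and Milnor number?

The Hessian of f at 0 has rank 0. Corank 2; j^3 = 3*s^3 is a perfect cube, so E-series; the 4-jet and mu = 6 give E_6.

Type E_{6}, Milnor number mu = 6.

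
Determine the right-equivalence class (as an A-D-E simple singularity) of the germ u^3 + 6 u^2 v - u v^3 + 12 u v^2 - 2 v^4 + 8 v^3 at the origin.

E_7

The Hessian of f at 0 has rank 0. Corank 2; j^3 = (u + 2*v)^3 is a perfect cube, so E-series; the 4-jet and mu = 7 give E_7.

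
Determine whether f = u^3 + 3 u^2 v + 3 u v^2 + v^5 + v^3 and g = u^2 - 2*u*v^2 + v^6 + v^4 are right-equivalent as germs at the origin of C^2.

No.

The Hessian of f at 0 has rank 0. Corank 2; j^3 = (u + v)^3 is a perfect cube, so E-series; the 5-jet and mu = 8 give E_8. The Hessian of g at 0 has rank 1. Corank 1: A-series; mu = 5 gives A_5. f is E_8 but g is A_5, hence not right-equivalent.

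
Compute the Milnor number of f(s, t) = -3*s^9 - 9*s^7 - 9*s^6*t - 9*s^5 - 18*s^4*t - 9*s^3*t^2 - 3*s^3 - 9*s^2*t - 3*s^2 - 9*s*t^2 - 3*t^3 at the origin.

2

The Hessian of f at 0 is [[-6, 0], [0, 0]] with rank 1, so corank 1. A Groebner basis of the Jacobian ideal J(f) in C{s,t} is {t^2, s}; counting standard monomials gives mu = 2. Corank 1: A-series; mu = 2 gives A_2.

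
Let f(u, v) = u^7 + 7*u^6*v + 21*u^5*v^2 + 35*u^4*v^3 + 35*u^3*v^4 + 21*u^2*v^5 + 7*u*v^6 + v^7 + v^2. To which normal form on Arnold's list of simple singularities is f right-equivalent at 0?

A_6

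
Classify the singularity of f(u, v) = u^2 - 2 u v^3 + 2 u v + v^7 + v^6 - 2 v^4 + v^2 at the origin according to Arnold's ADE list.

The Hessian of f at 0 is [[2, 2], [2, 2]] with rank 1, so corank 1. A Groebner basis of the Jacobian ideal J(f) in C{u,v} is {-u + v^3 - v, u^2 + 2*u*v + v^2}; counting standard monomials gives mu = 6. Corank 1: A-series; mu = 6 gives A_6.

A_6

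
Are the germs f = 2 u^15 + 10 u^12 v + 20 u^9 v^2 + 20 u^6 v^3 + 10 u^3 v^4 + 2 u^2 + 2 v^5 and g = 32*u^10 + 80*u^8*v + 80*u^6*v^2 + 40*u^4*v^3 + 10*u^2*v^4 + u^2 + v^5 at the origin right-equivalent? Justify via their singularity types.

Yes.

The Hessian of f at 0 has rank 1. Corank 1: A-series; mu = 4 gives A_4. The Hessian of g at 0 has rank 1. Corank 1: A-series; mu = 4 gives A_4. Both have type A_4, hence right-equivalent.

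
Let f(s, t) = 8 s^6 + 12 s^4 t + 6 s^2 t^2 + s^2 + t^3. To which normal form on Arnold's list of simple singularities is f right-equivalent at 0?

The Hessian of f at 0 has rank 1. Corank 1: A-series; mu = 2 gives A_2.

A_{2}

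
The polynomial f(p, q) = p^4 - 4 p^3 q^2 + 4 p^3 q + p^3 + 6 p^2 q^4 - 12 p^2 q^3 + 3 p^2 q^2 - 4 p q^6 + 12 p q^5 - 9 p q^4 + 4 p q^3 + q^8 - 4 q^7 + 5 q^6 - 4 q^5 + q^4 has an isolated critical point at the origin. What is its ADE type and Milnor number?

Type E_{6}, Milnor number mu = 6.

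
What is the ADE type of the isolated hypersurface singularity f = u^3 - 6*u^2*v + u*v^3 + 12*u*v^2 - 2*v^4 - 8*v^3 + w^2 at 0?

E7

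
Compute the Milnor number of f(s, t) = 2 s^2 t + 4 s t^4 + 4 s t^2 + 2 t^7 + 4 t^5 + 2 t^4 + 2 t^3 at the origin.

5

The Hessian of f at 0 is [[0, 0], [0, 0]] with rank 0, so corank 2. A Groebner basis of the Jacobian ideal J(f) in C{s,t} is {s^3 - s^2/4 + t^2/4, s^2/4 + t^3 - t^2/4, s*t + t^2}; counting standard monomials gives mu = 5. Corank 2; j^3 = 2*t*(s + t)^2 has shape L^2 M (L != M), so D-series; mu = 5 gives D_5.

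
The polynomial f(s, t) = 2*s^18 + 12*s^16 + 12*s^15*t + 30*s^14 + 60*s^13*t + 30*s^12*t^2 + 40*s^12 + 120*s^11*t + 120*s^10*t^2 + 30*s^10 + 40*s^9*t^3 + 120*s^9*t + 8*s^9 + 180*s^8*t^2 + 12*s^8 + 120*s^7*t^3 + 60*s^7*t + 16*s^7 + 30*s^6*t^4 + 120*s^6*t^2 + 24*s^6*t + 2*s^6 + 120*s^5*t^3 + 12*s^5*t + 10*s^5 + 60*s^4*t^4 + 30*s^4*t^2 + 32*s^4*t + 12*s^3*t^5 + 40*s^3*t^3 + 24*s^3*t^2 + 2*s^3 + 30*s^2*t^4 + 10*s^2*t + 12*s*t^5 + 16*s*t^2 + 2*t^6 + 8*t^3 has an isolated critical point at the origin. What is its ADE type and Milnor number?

Type D7, Milnor number mu = 7.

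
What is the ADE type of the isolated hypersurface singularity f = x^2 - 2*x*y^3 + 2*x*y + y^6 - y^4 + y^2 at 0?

A3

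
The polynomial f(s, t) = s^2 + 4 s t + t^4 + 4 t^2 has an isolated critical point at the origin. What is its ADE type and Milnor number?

The Hessian of f at 0 has rank 1. Corank 1: A-series; mu = 3 gives A_3.

Type A_{3}, Milnor number mu = 3.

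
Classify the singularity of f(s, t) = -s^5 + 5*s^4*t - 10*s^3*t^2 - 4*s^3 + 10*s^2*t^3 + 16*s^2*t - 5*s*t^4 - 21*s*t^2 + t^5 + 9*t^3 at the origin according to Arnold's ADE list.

D_{6}

The Hessian of f at 0 has rank 0. Corank 2; j^3 = -(s - t)*(2*s - 3*t)^2 has shape L^2 M (L != M), so D-series; mu = 6 gives D_6.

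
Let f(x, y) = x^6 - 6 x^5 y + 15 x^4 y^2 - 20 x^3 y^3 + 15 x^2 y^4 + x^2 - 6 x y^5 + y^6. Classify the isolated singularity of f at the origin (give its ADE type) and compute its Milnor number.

The Hessian of f at 0 has rank 1. Corank 1: A-series; mu = 5 gives A_5.

Type A_{5}, Milnor number mu = 5.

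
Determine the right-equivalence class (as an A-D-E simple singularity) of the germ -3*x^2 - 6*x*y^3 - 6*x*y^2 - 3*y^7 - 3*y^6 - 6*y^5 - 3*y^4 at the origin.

A6

The Hessian of f at 0 is [[-6, 0], [0, 0]] with rank 1, so corank 1. A Groebner basis of the Jacobian ideal J(f) in C{x,y} is {x^3, x^2*y - x^2/2 - x*y/2 + x/2 + y^2/2, x^2/2 + x*y^2 - x*y/2 + x/2 + y^2/2, x + y^3 + y^2}; counting standard monomials gives mu = 6. Corank 1: A-series; mu = 6 gives A_6.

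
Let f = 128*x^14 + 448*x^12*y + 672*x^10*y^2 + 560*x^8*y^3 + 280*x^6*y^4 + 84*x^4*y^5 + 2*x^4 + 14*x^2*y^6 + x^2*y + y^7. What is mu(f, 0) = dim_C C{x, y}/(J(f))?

The Hessian of f at 0 has rank 0. Corank 2; j^3 = x^2*y has shape L^2 M (L != M), so D-series; mu = 8 gives D_8.

8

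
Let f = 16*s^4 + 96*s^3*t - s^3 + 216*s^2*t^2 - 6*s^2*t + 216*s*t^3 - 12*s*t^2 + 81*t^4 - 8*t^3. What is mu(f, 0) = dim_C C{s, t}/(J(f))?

6

The Hessian of f at 0 is [[0, 0], [0, 0]] with rank 0, so corank 2. A Groebner basis of the Jacobian ideal J(f) in C{s,t} is {t^4, s*t^2 + 11*t^3/6, s^2 + 4*s*t + 4*t^2}; counting standard monomials gives mu = 6. Corank 2; j^3 = -(s + 2*t)^3 is a perfect cube, so E-series; the 4-jet and mu = 6 give E_6.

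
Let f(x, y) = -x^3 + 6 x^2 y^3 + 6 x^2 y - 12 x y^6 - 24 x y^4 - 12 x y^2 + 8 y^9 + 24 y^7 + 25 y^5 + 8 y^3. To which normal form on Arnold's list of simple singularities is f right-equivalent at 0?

The Hessian of f at 0 is [[0, 0], [0, 0]] with rank 0, so corank 2. A Groebner basis of the Jacobian ideal J(f) in C{x,y} is {-x^2/4 + x*y^3 + x*y - y^2, y^4, x^3 - 12*x*y^2 + 16*y^3, x^2*y - 4*x*y^2 + 4*y^3}; counting standard monomials gives mu = 8. Corank 2; j^3 = -(x - 2*y)^3 is a perfect cube, so E-series; the 5-jet and mu = 8 give E_8.

E8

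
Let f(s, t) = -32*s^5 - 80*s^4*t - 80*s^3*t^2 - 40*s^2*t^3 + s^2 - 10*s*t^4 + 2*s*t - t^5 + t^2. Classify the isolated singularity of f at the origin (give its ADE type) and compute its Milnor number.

Type A_4, Milnor number mu = 4.

The Hessian of f at 0 is [[2, 2], [2, 2]] with rank 1, so corank 1. A Groebner basis of the Jacobian ideal J(f) in C{s,t} is {t^4, s + t}; counting standard monomials gives mu = 4. Corank 1: A-series; mu = 4 gives A_4.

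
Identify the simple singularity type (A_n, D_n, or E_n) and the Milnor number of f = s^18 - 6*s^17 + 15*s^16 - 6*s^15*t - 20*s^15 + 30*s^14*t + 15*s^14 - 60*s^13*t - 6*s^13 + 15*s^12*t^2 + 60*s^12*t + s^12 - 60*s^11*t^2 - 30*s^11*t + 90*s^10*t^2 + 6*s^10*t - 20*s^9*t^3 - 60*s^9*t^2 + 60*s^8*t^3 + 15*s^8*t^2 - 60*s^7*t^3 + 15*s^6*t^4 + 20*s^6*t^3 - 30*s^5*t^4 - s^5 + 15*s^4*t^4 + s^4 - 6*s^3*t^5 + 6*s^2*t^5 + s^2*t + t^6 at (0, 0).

Type D_7, Milnor number mu = 7.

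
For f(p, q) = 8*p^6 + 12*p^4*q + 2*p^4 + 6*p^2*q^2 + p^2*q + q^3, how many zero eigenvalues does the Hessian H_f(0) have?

2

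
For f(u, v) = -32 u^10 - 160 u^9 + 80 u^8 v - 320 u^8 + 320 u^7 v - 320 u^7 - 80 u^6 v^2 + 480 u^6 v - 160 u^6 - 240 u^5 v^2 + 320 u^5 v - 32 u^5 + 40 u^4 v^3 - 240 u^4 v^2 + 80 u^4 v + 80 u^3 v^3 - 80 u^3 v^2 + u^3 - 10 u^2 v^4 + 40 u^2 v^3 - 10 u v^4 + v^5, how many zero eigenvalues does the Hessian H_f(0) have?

2

The Hessian at 0 is [[0, 0], [0, 0]] of rank 0; hence corank 2.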